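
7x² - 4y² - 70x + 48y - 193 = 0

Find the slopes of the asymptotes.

√7/2 and -√7/2

Rearranging, 7(x² - 10x) -4(y² - 12y) = 193.
Completing the square gives 7(x - 5)² -4(y - 6)² = 193 + 175 - 144 = 224.
Dividing both sides by 224: (x - 5)²/32 - (y - 6)²/56 = 1
Hyperbola, center (5, 6), transverse axis horizontal; a² = 32, b² = 56.
For a horizontal hyperbola the asymptotes have slope ±b/a.
Here that is ±2√14/4√2 = ±√7/2.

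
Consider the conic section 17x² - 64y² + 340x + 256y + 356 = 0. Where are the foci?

Collect terms: 17(x² + 20x) -64(y² - 4y) = -356
Completing the square gives 17(x + 10)² -64(y - 2)² = -356 + 1700 - 256 = 1088.
Dividing both sides by 1088: (x + 10)²/64 - (y - 2)²/17 = 1
Hyperbola, center (-10, 2), transverse axis horizontal; a² = 64, b² = 17.
c² = a² + b² = 64 + 17 = 81, so c = 9.
Foci lie on the horizontal axis through the center: (h ± c, k).

(-19, 2) and (-1, 2)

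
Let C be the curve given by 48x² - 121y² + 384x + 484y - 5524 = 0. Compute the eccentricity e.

e = 13/11

Group the x- and y-terms: 48(x² + 8x) -121(y² - 4y) = 5524
Complete the square: 48(x + 4)² -121(y - 2)² = 5524 + 768 - 484 = 5808
Dividing both sides by 5808: (x + 4)²/121 - (y - 2)²/48 = 1
Hyperbola, center (-4, 2), transverse axis horizontal; a² = 121, b² = 48.
c² = a² + b² = 169, so c = 13.
e = c/a = 13/11.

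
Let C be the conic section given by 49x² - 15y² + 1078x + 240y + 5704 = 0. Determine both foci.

49(x² + 22x) -15(y² - 16y) = -5704
49(x + 11)² -15(y - 8)² = -5704 + 5929 - 960 = -735
Divide through by -735 to get (y - 8)²/49 - (x + 11)²/15 = 1.
Hyperbola, center (-11, 8), transverse axis vertical; a² = 49, b² = 15.
c² = a² + b² = 49 + 15 = 64, so c = 8.
Foci lie on the vertical axis through the center: (h, k ± c).

(-11, 0) and (-11, 16)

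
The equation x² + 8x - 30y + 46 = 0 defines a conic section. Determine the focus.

(-4, 17/2)

Only x is squared. Complete the square in x: (x + 4)² = 30(y - 1).
Vertex (-4, 1); 4p = 30 so p = 15/2. Opens up.
Focus is p units from the vertex along the axis: (h, k + p).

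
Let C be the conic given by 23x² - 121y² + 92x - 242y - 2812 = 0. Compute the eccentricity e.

Collect terms: 23(x² + 4x) -121(y² + 2y) = 2812
Complete the square: 23(x + 2)² -121(y + 1)² = 2812 + 92 - 121 = 2783
Dividing both sides by 2783: (x + 2)²/121 - (y + 1)²/23 = 1
Hyperbola, center (-2, -1), transverse axis horizontal; a² = 121, b² = 23.
c² = a² + b² = 144, so c = 12.
e = c/a = 12/11.

e = 12/11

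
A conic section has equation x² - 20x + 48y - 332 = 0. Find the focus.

Only x is squared. Complete the square in x: (x - 10)² = -48(y - 9).
Vertex (10, 9); 4p = -48 so p = -12. Opens down.
Focus is p units from the vertex along the axis: (h, k + p).

(10, -3)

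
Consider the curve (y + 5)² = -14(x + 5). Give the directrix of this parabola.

Vertex (-5, -5); 4p = -14 so p = -7/2. Opens left.
Directrix is the vertical line x = h − p = -5 − (-7/2) = -3/2.

x = -3/2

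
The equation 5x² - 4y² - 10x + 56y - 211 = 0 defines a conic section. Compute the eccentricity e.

e = 3/2

Collect terms: 5(x² - 2x) -4(y² - 14y) = 211
Completing the square gives 5(x - 1)² -4(y - 7)² = 211 + 5 - 196 = 20.
Divide by 20: (x - 1)²/4 - (y - 7)²/5 = 1
Hyperbola, center (1, 7), transverse axis horizontal; a² = 4, b² = 5.
c² = a² + b² = 9, so c = 3.
e = c/a = 3/2.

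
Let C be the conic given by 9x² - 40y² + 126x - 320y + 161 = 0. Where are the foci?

9(x² + 14x) -40(y² + 8y) = -161
Complete the square: 9(x + 7)² -40(y + 4)² = -161 + 441 - 640 = -360
Divide through by -360 to get (y + 4)²/9 - (x + 7)²/40 = 1.
Hyperbola, center (-7, -4), transverse axis vertical; a² = 9, b² = 40.
c² = a² + b² = 9 + 40 = 49, so c = 7.
Foci lie on the vertical axis through the center: (h, k ± c).

(-7, -11) and (-7, 3)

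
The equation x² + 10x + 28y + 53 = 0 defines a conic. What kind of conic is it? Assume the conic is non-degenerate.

No xy term. Coefficients of x² and y² are A = 1, C = 0.
Exactly one squared variable ⇒ parabola.

parabola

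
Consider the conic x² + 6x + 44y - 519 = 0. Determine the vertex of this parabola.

(-3, 12)

Only x is squared. Complete the square in x: (x + 3)² = -44(y - 12).
Vertex (-3, 12); 4p = -44 so p = -11. Opens down.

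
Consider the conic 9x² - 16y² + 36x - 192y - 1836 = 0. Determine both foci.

(-17, -6) and (13, -6)

Group: 9(x² + 4x) -16(y² + 12y) = 1836
Completing the square gives 9(x + 2)² -16(y + 6)² = 1836 + 36 - 576 = 1296.
Divide through by 1296 to get (x + 2)²/144 - (y + 6)²/81 = 1.
Hyperbola, center (-2, -6), transverse axis horizontal; a² = 144, b² = 81.
c² = a² + b² = 144 + 81 = 225, so c = 15.
Foci lie on the horizontal axis through the center: (h ± c, k).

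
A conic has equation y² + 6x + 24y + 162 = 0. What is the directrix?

x = -3/2

Only y is squared. Complete the square in y: (y + 12)² = -6(x + 3).
Vertex (-3, -12); 4p = -6 so p = -3/2. Opens left.
Directrix is the vertical line x = h − p = -3 − (-3/2) = -3/2.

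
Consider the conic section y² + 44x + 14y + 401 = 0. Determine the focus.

(-19, -7)

Only y is squared. Complete the square in y: (y + 7)² = -44(x + 8).
Vertex (-8, -7); 4p = -44 so p = -11. Opens left.
Focus is p units from the vertex along the axis: (h + p, k).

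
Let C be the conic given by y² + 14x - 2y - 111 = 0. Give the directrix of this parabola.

x = 23/2

Only y is squared. Complete the square in y: (y - 1)² = -14(x - 8).
Vertex (8, 1); 4p = -14 so p = -7/2. Opens left.
Directrix is the vertical line x = h − p = 8 − (-7/2) = 23/2.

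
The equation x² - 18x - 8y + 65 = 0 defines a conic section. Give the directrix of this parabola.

Only x is squared. Complete the square in x: (x - 9)² = 8(y + 2).
Vertex (9, -2); 4p = 8 so p = 2. Opens up.
Directrix is the horizontal line y = k − p = -2 − (2) = -4.

y = -4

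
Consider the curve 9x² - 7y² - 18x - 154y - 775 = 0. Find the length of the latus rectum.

14/3

Collect terms: 9(x² - 2x) -7(y² + 22y) = 775
Complete the square in x and y: 9(x - 1)² -7(y + 11)² = 775 + 9 - 847 = -63
Divide through by -63 to get (y + 11)²/9 - (x - 1)²/7 = 1.
Hyperbola, center (1, -11), transverse axis vertical; a² = 9, b² = 7.
Latus rectum length = 2b²/a = 2·7/3 = 14/3.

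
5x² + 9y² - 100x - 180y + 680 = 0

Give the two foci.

Rearranging, 5(x² - 20x) + 9(y² - 20y) = -680.
Complete the square in x and y: 5(x - 10)² + 9(y - 10)² = -680 + 500 + 900 = 720
Dividing both sides by 720: (x - 10)²/144 + (y - 10)²/80 = 1
Ellipse, center (10, 10), major axis horizontal; a² = 144, b² = 80.
c² = a² - b² = 144 - 80 = 64, so c = 8.
Foci lie on the horizontal axis through the center: (h ± c, k).

(2, 10) and (18, 10)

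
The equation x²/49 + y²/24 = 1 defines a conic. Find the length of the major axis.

Center (0, 0). The larger denominator 49 sits under the x-term, so the major axis is horizontal; a² = 49, b² = 24.
a² = 49 so a = 7; the major axis has length 2a = 14.

14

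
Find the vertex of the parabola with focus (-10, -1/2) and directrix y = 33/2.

The vertex is the midpoint between the focus and the directrix along the axis of symmetry.
Axis is vertical (directrix is horizontal). Vertex y-coordinate = (-1/2 + 33/2)/2 = 8; x-coordinate = -10.

(-10, 8)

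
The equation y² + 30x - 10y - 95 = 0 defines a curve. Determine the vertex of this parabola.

Only y is squared. Complete the square in y: (y - 5)² = -30(x - 4).
Vertex (4, 5); 4p = -30 so p = -15/2. Opens left.

(4, 5)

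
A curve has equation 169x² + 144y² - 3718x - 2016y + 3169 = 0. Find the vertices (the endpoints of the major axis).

169(x² - 22x) + 144(y² - 14y) = -3169
Complete the square in x and y: 169(x - 11)² + 144(y - 7)² = -3169 + 20449 + 7056 = 24336
Divide by 24336: (x - 11)²/144 + (y - 7)²/169 = 1
Ellipse, center (11, 7), major axis vertical; a² = 169, b² = 144.
a = 13. Vertices at (h, k ± a).

(11, -6) and (11, 20)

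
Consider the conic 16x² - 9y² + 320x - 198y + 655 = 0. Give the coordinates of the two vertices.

(-10, -15) and (-10, -7)

Group: 16(x² + 20x) -9(y² + 22y) = -655
16(x + 10)² -9(y + 11)² = -655 + 1600 - 1089 = -144
Divide through by -144 to get (y + 11)²/16 - (x + 10)²/9 = 1.
Hyperbola, center (-10, -11), transverse axis vertical; a² = 16, b² = 9.
a = 4. Vertices at (h, k ± a).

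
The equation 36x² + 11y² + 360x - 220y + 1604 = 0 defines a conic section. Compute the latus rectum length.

Collect terms: 36(x² + 10x) + 11(y² - 20y) = -1604
Complete the square: 36(x + 5)² + 11(y - 10)² = -1604 + 900 + 1100 = 396
Divide by 396: (x + 5)²/11 + (y - 10)²/36 = 1
Ellipse, center (-5, 10), major axis vertical; a² = 36, b² = 11.
Latus rectum length = 2b²/a = 2·11/6 = 11/3.

11/3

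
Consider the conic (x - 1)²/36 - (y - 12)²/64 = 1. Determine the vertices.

(-5, 12) and (7, 12)

Center (1, 12). The positive term is the x-term, so the transverse axis is horizontal; a² = 36, b² = 64.
a = 6. Vertices at (h ± a, k).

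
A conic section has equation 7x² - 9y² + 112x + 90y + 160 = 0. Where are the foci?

7(x² + 16x) -9(y² - 10y) = -160
Complete the square: 7(x + 8)² -9(y - 5)² = -160 + 448 - 225 = 63
Divide by 63: (x + 8)²/9 - (y - 5)²/7 = 1
Hyperbola, center (-8, 5), transverse axis horizontal; a² = 9, b² = 7.
c² = a² + b² = 9 + 7 = 16, so c = 4.
Foci lie on the horizontal axis through the center: (h ± c, k).

(-12, 5) and (-4, 5)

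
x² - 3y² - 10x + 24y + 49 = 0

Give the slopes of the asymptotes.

Rearranging, (x² - 10x) -3(y² - 8y) = -49.
Complete the square in x and y: (x - 5)² -3(y - 4)² = -49 + 25 - 48 = -72
Divide by -72: (y - 4)²/24 - (x - 5)²/72 = 1
Hyperbola, center (5, 4), transverse axis vertical; a² = 24, b² = 72.
For a vertical hyperbola the asymptotes have slope ±a/b.
Here that is ±2√6/6√2 = ±√3/3.

√3/3 and -√3/3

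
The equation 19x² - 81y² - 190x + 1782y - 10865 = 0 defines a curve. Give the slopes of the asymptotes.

√19/9 and -√19/9

Group: 19(x² - 10x) -81(y² - 22y) = 10865
Complete the square in x and y: 19(x - 5)² -81(y - 11)² = 10865 + 475 - 9801 = 1539
Dividing both sides by 1539: (x - 5)²/81 - (y - 11)²/19 = 1
Hyperbola, center (5, 11), transverse axis horizontal; a² = 81, b² = 19.
For a horizontal hyperbola the asymptotes have slope ±b/a.
Here that is ±√19/9.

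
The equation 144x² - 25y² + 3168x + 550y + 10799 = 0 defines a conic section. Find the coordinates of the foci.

Group: 144(x² + 22x) -25(y² - 22y) = -10799
Complete the square: 144(x + 11)² -25(y - 11)² = -10799 + 17424 - 3025 = 3600
Dividing both sides by 3600: (x + 11)²/25 - (y - 11)²/144 = 1
Hyperbola, center (-11, 11), transverse axis horizontal; a² = 25, b² = 144.
c² = a² + b² = 25 + 144 = 169, so c = 13.
Foci lie on the horizontal axis through the center: (h ± c, k).

(-24, 11) and (2, 11)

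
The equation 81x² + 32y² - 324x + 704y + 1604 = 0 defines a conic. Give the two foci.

(2, -18) and (2, -4)

Collect terms: 81(x² - 4x) + 32(y² + 22y) = -1604
81(x - 2)² + 32(y + 11)² = -1604 + 324 + 3872 = 2592
Divide through by 2592 to get (x - 2)²/32 + (y + 11)²/81 = 1.
Ellipse, center (2, -11), major axis vertical; a² = 81, b² = 32.
c² = a² - b² = 81 - 32 = 49, so c = 7.
Foci lie on the vertical axis through the center: (h, k ± c).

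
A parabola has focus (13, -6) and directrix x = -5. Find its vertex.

(4, -6)

The vertex is the midpoint between the focus and the directrix along the axis of symmetry.
Axis is horizontal (directrix is vertical). Vertex x-coordinate = (13 + (-5))/2 = 4; y-coordinate = -6.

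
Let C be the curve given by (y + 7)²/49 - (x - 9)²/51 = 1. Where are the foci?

(9, -17) and (9, 3)

Center (9, -7). The positive term is the y-term, so the transverse axis is vertical; a² = 49, b² = 51.
c² = a² + b² = 49 + 51 = 100, so c = 10.
Foci lie on the vertical axis through the center: (h, k ± c).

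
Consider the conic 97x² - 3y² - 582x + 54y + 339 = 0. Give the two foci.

(-7, 9) and (13, 9)

Collect terms: 97(x² - 6x) -3(y² - 18y) = -339
Complete the square in x and y: 97(x - 3)² -3(y - 9)² = -339 + 873 - 243 = 291
Divide by 291: (x - 3)²/3 - (y - 9)²/97 = 1
Hyperbola, center (3, 9), transverse axis horizontal; a² = 3, b² = 97.
c² = a² + b² = 3 + 97 = 100, so c = 10.
Foci lie on the horizontal axis through the center: (h ± c, k).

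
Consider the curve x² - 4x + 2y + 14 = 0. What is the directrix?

Only x is squared. Complete the square in x: (x - 2)² = -2(y + 5).
Vertex (2, -5); 4p = -2 so p = -1/2. Opens down.
Directrix is the horizontal line y = k − p = -5 − (-1/2) = -9/2.

y = -9/2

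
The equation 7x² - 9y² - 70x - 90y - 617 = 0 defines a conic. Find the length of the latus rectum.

Group: 7(x² - 10x) -9(y² + 10y) = 617
Completing the square gives 7(x - 5)² -9(y + 5)² = 617 + 175 - 225 = 567.
Dividing both sides by 567: (x - 5)²/81 - (y + 5)²/63 = 1
Hyperbola, center (5, -5), transverse axis horizontal; a² = 81, b² = 63.
Latus rectum length = 2b²/a = 2·63/9 = 14.

14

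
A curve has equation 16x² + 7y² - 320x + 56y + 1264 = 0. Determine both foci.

16(x² - 20x) + 7(y² + 8y) = -1264
Complete the square in x and y: 16(x - 10)² + 7(y + 4)² = -1264 + 1600 + 112 = 448
Divide through by 448 to get (x - 10)²/28 + (y + 4)²/64 = 1.
Ellipse, center (10, -4), major axis vertical; a² = 64, b² = 28.
c² = a² - b² = 64 - 28 = 36, so c = 6.
Foci lie on the vertical axis through the center: (h, k ± c).

(10, -10) and (10, 2)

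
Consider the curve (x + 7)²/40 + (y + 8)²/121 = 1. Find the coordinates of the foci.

(-7, -17) and (-7, 1)

Center (-7, -8). The larger denominator 121 sits under the y-term, so the major axis is vertical; a² = 121, b² = 40.
c² = a² - b² = 121 - 40 = 81, so c = 9.
Foci lie on the vertical axis through the center: (h, k ± c).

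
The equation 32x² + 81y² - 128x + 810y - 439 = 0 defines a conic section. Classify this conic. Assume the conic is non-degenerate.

No xy term. Coefficients of x² and y² are A = 32, C = 81.
A and C have the same sign but A ≠ C ⇒ ellipse.

ellipse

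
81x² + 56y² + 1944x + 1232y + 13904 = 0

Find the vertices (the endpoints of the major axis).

(-12, -20) and (-12, -2)

81(x² + 24x) + 56(y² + 22y) = -13904
Complete the square in x and y: 81(x + 12)² + 56(y + 11)² = -13904 + 11664 + 6776 = 4536
Divide through by 4536 to get (x + 12)²/56 + (y + 11)²/81 = 1.
Ellipse, center (-12, -11), major axis vertical; a² = 81, b² = 56.
a = 9. Vertices at (h, k ± a).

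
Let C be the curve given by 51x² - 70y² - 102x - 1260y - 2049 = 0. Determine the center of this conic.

(1, -9)

Group: 51(x² - 2x) -70(y² + 18y) = 2049
Completing the square gives 51(x - 1)² -70(y + 9)² = 2049 + 51 - 5670 = -3570.
Divide through by -3570 to get (y + 9)²/51 - (x - 1)²/70 = 1.
Hyperbola with center (1, -9).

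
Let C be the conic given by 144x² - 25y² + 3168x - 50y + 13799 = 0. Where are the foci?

Rearranging, 144(x² + 22x) -25(y² + 2y) = -13799.
144(x + 11)² -25(y + 1)² = -13799 + 17424 - 25 = 3600
Dividing both sides by 3600: (x + 11)²/25 - (y + 1)²/144 = 1
Hyperbola, center (-11, -1), transverse axis horizontal; a² = 25, b² = 144.
c² = a² + b² = 25 + 144 = 169, so c = 13.
Foci lie on the horizontal axis through the center: (h ± c, k).

(-24, -1) and (2, -1)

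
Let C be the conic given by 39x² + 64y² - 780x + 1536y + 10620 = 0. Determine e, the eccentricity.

e = 5/8

39(x² - 20x) + 64(y² + 24y) = -10620
Completing the square gives 39(x - 10)² + 64(y + 12)² = -10620 + 3900 + 9216 = 2496.
Divide by 2496: (x - 10)²/64 + (y + 12)²/39 = 1
Ellipse, center (10, -12), major axis horizontal; a² = 64, b² = 39.
c² = a² - b² = 25, so c = 5.
e = c/a = 5/8.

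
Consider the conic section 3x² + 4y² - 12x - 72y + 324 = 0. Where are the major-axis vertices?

(0, 9) and (4, 9)

Collect terms: 3(x² - 4x) + 4(y² - 18y) = -324
Completing the square gives 3(x - 2)² + 4(y - 9)² = -324 + 12 + 324 = 12.
Dividing both sides by 12: (x - 2)²/4 + (y - 9)²/3 = 1
Ellipse, center (2, 9), major axis horizontal; a² = 4, b² = 3.
a = 2. Vertices at (h ± a, k).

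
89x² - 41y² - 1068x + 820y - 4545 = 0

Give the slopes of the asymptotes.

Collect terms: 89(x² - 12x) -41(y² - 20y) = 4545
Complete the square: 89(x - 6)² -41(y - 10)² = 4545 + 3204 - 4100 = 3649
Divide by 3649: (x - 6)²/41 - (y - 10)²/89 = 1
Hyperbola, center (6, 10), transverse axis horizontal; a² = 41, b² = 89.
For a horizontal hyperbola the asymptotes have slope ±b/a.
Here that is ±√89/√41 = ±√3649/41.

√3649/41 and -√3649/41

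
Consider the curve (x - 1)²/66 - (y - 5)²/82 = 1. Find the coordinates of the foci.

Center (1, 5). The positive term is the x-term, so the transverse axis is horizontal; a² = 66, b² = 82.
c² = a² + b² = 66 + 82 = 148, so c = 2√37.
Foci lie on the horizontal axis through the center: (h ± c, k).

(1 - 2√37, 5) and (1 + 2√37, 5)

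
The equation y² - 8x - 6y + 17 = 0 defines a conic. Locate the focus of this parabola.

(3, 3)

Only y is squared. Complete the square in y: (y - 3)² = 8(x - 1).
Vertex (1, 3); 4p = 8 so p = 2. Opens right.
Focus is p units from the vertex along the axis: (h + p, k).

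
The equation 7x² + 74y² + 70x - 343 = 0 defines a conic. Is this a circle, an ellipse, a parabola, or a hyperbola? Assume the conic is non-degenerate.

ellipse

No xy term. Coefficients of x² and y² are A = 7, C = 74.
A and C have the same sign but A ≠ C ⇒ ellipse.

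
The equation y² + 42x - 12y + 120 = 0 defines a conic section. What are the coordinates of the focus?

Only y is squared. Complete the square in y: (y - 6)² = -42(x + 2).
Vertex (-2, 6); 4p = -42 so p = -21/2. Opens left.
Focus is p units from the vertex along the axis: (h + p, k).

(-25/2, 6)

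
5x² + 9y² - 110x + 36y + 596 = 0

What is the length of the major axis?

Group the x- and y-terms: 5(x² - 22x) + 9(y² + 4y) = -596
Completing the square gives 5(x - 11)² + 9(y + 2)² = -596 + 605 + 36 = 45.
Divide through by 45 to get (x - 11)²/9 + (y + 2)²/5 = 1.
Ellipse, center (11, -2), major axis horizontal; a² = 9, b² = 5.
a² = 9 so a = 3; the major axis has length 2a = 6.

6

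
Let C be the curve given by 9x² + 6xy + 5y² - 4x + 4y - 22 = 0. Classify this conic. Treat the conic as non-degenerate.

ellipse

A = 9, B = 6, C = 5.
Discriminant B² − 4AC = 6² − 4·9·5 = -144.
B² − 4AC < 0 ⇒ ellipse.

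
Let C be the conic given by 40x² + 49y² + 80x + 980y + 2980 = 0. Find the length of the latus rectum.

80/7

Group: 40(x² + 2x) + 49(y² + 20y) = -2980
40(x + 1)² + 49(y + 10)² = -2980 + 40 + 4900 = 1960
Dividing both sides by 1960: (x + 1)²/49 + (y + 10)²/40 = 1
Ellipse, center (-1, -10), major axis horizontal; a² = 49, b² = 40.
Latus rectum length = 2b²/a = 2·40/7 = 80/7.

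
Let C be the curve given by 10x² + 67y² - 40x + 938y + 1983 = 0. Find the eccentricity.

Group the x- and y-terms: 10(x² - 4x) + 67(y² + 14y) = -1983
10(x - 2)² + 67(y + 7)² = -1983 + 40 + 3283 = 1340
Divide by 1340: (x - 2)²/134 + (y + 7)²/20 = 1
Ellipse, center (2, -7), major axis horizontal; a² = 134, b² = 20.
c² = a² - b² = 114, so c = √114.
e = c/a = √114/√134 = √3819/67.

e = √3819/67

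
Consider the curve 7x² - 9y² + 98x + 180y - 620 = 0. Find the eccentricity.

Group the x- and y-terms: 7(x² + 14x) -9(y² - 20y) = 620
Complete the square in x and y: 7(x + 7)² -9(y - 10)² = 620 + 343 - 900 = 63
Dividing both sides by 63: (x + 7)²/9 - (y - 10)²/7 = 1
Hyperbola, center (-7, 10), transverse axis horizontal; a² = 9, b² = 7.
c² = a² + b² = 16, so c = 4.
e = c/a = 4/3.

e = 4/3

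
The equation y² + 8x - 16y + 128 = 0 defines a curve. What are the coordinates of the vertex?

Only y is squared. Complete the square in y: (y - 8)² = -8(x + 8).
Vertex (-8, 8); 4p = -8 so p = -2. Opens left.

(-8, 8)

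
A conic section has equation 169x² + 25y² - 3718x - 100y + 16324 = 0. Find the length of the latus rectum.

Collect terms: 169(x² - 22x) + 25(y² - 4y) = -16324
Complete the square: 169(x - 11)² + 25(y - 2)² = -16324 + 20449 + 100 = 4225
Dividing both sides by 4225: (x - 11)²/25 + (y - 2)²/169 = 1
Ellipse, center (11, 2), major axis vertical; a² = 169, b² = 25.
Latus rectum length = 2b²/a = 2·25/13 = 50/13.

50/13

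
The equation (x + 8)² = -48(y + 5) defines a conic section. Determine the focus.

(-8, -17)

Vertex (-8, -5); 4p = -48 so p = -12. Opens down.
Focus is p units from the vertex along the axis: (h, k + p).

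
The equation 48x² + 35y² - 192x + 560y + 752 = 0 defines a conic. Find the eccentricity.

e = √39/12

Group: 48(x² - 4x) + 35(y² + 16y) = -752
Complete the square in x and y: 48(x - 2)² + 35(y + 8)² = -752 + 192 + 2240 = 1680
Dividing both sides by 1680: (x - 2)²/35 + (y + 8)²/48 = 1
Ellipse, center (2, -8), major axis vertical; a² = 48, b² = 35.
c² = a² - b² = 13, so c = √13.
e = c/a = √13/4√3 = √39/12.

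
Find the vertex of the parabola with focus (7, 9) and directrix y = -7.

(7, 1)

The vertex is the midpoint between the focus and the directrix along the axis of symmetry.
Axis is vertical (directrix is horizontal). Vertex y-coordinate = (9 + (-7))/2 = 1; x-coordinate = 7.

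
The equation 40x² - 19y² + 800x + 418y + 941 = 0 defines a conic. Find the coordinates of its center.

(-10, 11)

40(x² + 20x) -19(y² - 22y) = -941
Completing the square gives 40(x + 10)² -19(y - 11)² = -941 + 4000 - 2299 = 760.
Divide by 760: (x + 10)²/19 - (y - 11)²/40 = 1
Hyperbola with center (-10, 11).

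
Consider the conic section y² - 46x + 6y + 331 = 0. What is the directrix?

x = -9/2

Only y is squared. Complete the square in y: (y + 3)² = 46(x - 7).
Vertex (7, -3); 4p = 46 so p = 23/2. Opens right.
Directrix is the vertical line x = h − p = 7 − (23/2) = -9/2.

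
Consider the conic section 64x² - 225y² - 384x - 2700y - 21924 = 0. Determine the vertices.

(-12, -6) and (18, -6)

64(x² - 6x) -225(y² + 12y) = 21924
Completing the square gives 64(x - 3)² -225(y + 6)² = 21924 + 576 - 8100 = 14400.
Divide through by 14400 to get (x - 3)²/225 - (y + 6)²/64 = 1.
Hyperbola, center (3, -6), transverse axis horizontal; a² = 225, b² = 64.
a = 15. Vertices at (h ± a, k).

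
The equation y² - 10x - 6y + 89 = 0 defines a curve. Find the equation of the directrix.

x = 11/2

Only y is squared. Complete the square in y: (y - 3)² = 10(x - 8).
Vertex (8, 3); 4p = 10 so p = 5/2. Opens right.
Directrix is the vertical line x = h − p = 8 − (5/2) = 11/2.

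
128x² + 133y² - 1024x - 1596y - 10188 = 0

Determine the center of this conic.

128(x² - 8x) + 133(y² - 12y) = 10188
Completing the square gives 128(x - 4)² + 133(y - 6)² = 10188 + 2048 + 4788 = 17024.
Divide through by 17024 to get (x - 4)²/133 + (y - 6)²/128 = 1.
Ellipse with center (4, 6).

(4, 6)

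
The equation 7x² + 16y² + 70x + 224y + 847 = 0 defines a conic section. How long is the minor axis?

2√7

Group the x- and y-terms: 7(x² + 10x) + 16(y² + 14y) = -847
Complete the square in x and y: 7(x + 5)² + 16(y + 7)² = -847 + 175 + 784 = 112
Dividing both sides by 112: (x + 5)²/16 + (y + 7)²/7 = 1
Ellipse, center (-5, -7), major axis horizontal; a² = 16, b² = 7.
b² = 7 so b = √7; the minor axis has length 2b = 2√7.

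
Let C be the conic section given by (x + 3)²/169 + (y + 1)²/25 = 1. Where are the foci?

Center (-3, -1). The larger denominator 169 sits under the x-term, so the major axis is horizontal; a² = 169, b² = 25.
c² = a² - b² = 169 - 25 = 144, so c = 12.
Foci lie on the horizontal axis through the center: (h ± c, k).

(-15, -1) and (9, -1)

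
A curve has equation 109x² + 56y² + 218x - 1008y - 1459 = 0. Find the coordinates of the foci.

Rearranging, 109(x² + 2x) + 56(y² - 18y) = 1459.
Complete the square: 109(x + 1)² + 56(y - 9)² = 1459 + 109 + 4536 = 6104
Divide through by 6104 to get (x + 1)²/56 + (y - 9)²/109 = 1.
Ellipse, center (-1, 9), major axis vertical; a² = 109, b² = 56.
c² = a² - b² = 109 - 56 = 53, so c = √53.
Foci lie on the vertical axis through the center: (h, k ± c).

(-1, 9 - √53) and (-1, 9 + √53)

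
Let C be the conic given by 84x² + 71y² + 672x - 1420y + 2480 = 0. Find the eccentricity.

e = √273/42

Group: 84(x² + 8x) + 71(y² - 20y) = -2480
84(x + 4)² + 71(y - 10)² = -2480 + 1344 + 7100 = 5964
Divide through by 5964 to get (x + 4)²/71 + (y - 10)²/84 = 1.
Ellipse, center (-4, 10), major axis vertical; a² = 84, b² = 71.
c² = a² - b² = 13, so c = √13.
e = c/a = √13/2√21 = √273/42.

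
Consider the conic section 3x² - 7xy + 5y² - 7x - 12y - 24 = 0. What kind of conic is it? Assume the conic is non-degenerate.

A = 3, B = -7, C = 5.
Discriminant B² − 4AC = (-7)² − 4·3·5 = -11.
B² − 4AC < 0 ⇒ ellipse.

ellipse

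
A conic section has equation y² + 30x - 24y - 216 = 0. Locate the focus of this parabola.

Only y is squared. Complete the square in y: (y - 12)² = -30(x - 12).
Vertex (12, 12); 4p = -30 so p = -15/2. Opens left.
Focus is p units from the vertex along the axis: (h + p, k).

(9/2, 12)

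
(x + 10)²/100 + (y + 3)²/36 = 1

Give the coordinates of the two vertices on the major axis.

(-20, -3) and (0, -3)

Center (-10, -3). The larger denominator 100 sits under the x-term, so the major axis is horizontal; a² = 100, b² = 36.
a = 10. Vertices at (h ± a, k).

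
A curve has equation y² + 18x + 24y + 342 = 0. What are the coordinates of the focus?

Only y is squared. Complete the square in y: (y + 12)² = -18(x + 11).
Vertex (-11, -12); 4p = -18 so p = -9/2. Opens left.
Focus is p units from the vertex along the axis: (h + p, k).

(-31/2, -12)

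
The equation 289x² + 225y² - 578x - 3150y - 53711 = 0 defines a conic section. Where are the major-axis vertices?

(1, -10) and (1, 24)

Group the x- and y-terms: 289(x² - 2x) + 225(y² - 14y) = 53711
Completing the square gives 289(x - 1)² + 225(y - 7)² = 53711 + 289 + 11025 = 65025.
Divide through by 65025 to get (x - 1)²/225 + (y - 7)²/289 = 1.
Ellipse, center (1, 7), major axis vertical; a² = 289, b² = 225.
a = 17. Vertices at (h, k ± a).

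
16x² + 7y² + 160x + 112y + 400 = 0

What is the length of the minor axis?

4√7

Collect terms: 16(x² + 10x) + 7(y² + 16y) = -400
Complete the square: 16(x + 5)² + 7(y + 8)² = -400 + 400 + 448 = 448
Dividing both sides by 448: (x + 5)²/28 + (y + 8)²/64 = 1
Ellipse, center (-5, -8), major axis vertical; a² = 64, b² = 28.
b² = 28 so b = 2√7; the minor axis has length 2b = 4√7.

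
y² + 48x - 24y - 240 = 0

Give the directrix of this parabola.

Only y is squared. Complete the square in y: (y - 12)² = -48(x - 8).
Vertex (8, 12); 4p = -48 so p = -12. Opens left.
Directrix is the vertical line x = h − p = 8 − (-12) = 20.

x = 20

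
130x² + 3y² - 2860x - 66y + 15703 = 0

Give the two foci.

(11, 11 - √127) and (11, 11 + √127)

130(x² - 22x) + 3(y² - 22y) = -15703
Complete the square in x and y: 130(x - 11)² + 3(y - 11)² = -15703 + 15730 + 363 = 390
Divide by 390: (x - 11)²/3 + (y - 11)²/130 = 1
Ellipse, center (11, 11), major axis vertical; a² = 130, b² = 3.
c² = a² - b² = 130 - 3 = 127, so c = √127.
Foci lie on the vertical axis through the center: (h, k ± c).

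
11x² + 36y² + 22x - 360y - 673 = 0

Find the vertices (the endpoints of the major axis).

(-13, 5) and (11, 5)

Group the x- and y-terms: 11(x² + 2x) + 36(y² - 10y) = 673
11(x + 1)² + 36(y - 5)² = 673 + 11 + 900 = 1584
Divide through by 1584 to get (x + 1)²/144 + (y - 5)²/44 = 1.
Ellipse, center (-1, 5), major axis horizontal; a² = 144, b² = 44.
a = 12. Vertices at (h ± a, k).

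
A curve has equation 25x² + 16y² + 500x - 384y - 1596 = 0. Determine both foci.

(-10, 0) and (-10, 24)

Group the x- and y-terms: 25(x² + 20x) + 16(y² - 24y) = 1596
Complete the square in x and y: 25(x + 10)² + 16(y - 12)² = 1596 + 2500 + 2304 = 6400
Dividing both sides by 6400: (x + 10)²/256 + (y - 12)²/400 = 1
Ellipse, center (-10, 12), major axis vertical; a² = 400, b² = 256.
c² = a² - b² = 400 - 256 = 144, so c = 12.
Foci lie on the vertical axis through the center: (h, k ± c).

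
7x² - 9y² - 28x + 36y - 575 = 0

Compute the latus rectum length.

14

7(x² - 4x) -9(y² - 4y) = 575
Completing the square gives 7(x - 2)² -9(y - 2)² = 575 + 28 - 36 = 567.
Divide by 567: (x - 2)²/81 - (y - 2)²/63 = 1
Hyperbola, center (2, 2), transverse axis horizontal; a² = 81, b² = 63.
Latus rectum length = 2b²/a = 2·63/9 = 14.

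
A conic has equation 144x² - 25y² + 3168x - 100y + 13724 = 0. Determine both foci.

(-24, -2) and (2, -2)

Collect terms: 144(x² + 22x) -25(y² + 4y) = -13724
Complete the square in x and y: 144(x + 11)² -25(y + 2)² = -13724 + 17424 - 100 = 3600
Divide by 3600: (x + 11)²/25 - (y + 2)²/144 = 1
Hyperbola, center (-11, -2), transverse axis horizontal; a² = 25, b² = 144.
c² = a² + b² = 25 + 144 = 169, so c = 13.
Foci lie on the horizontal axis through the center: (h ± c, k).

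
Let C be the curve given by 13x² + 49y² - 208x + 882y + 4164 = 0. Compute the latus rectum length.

Collect terms: 13(x² - 16x) + 49(y² + 18y) = -4164
Complete the square in x and y: 13(x - 8)² + 49(y + 9)² = -4164 + 832 + 3969 = 637
Divide through by 637 to get (x - 8)²/49 + (y + 9)²/13 = 1.
Ellipse, center (8, -9), major axis horizontal; a² = 49, b² = 13.
Latus rectum length = 2b²/a = 2·13/7 = 26/7.

26/7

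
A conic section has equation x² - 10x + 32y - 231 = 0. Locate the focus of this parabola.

Only x is squared. Complete the square in x: (x - 5)² = -32(y - 8).
Vertex (5, 8); 4p = -32 so p = -8. Opens down.
Focus is p units from the vertex along the axis: (h, k + p).

(5, 0)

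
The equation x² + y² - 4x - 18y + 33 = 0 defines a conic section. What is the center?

Rearranging, (x² - 4x) + (y² - 18y) = -33.
Complete the square in x and y: (x - 2)² + (y - 9)² = -33 + 4 + 81 = 52
So (x - 2)² + (y - 9)² = 52.
Circle centered at (2, 9) with r² = 52.

(2, 9)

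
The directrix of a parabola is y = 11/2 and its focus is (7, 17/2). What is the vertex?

(7, 7)

The vertex is the midpoint between the focus and the directrix along the axis of symmetry.
Axis is vertical (directrix is horizontal). Vertex y-coordinate = (17/2 + 11/2)/2 = 7; x-coordinate = 7.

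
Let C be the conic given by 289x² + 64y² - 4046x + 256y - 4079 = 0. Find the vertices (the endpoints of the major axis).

(7, -19) and (7, 15)

289(x² - 14x) + 64(y² + 4y) = 4079
Completing the square gives 289(x - 7)² + 64(y + 2)² = 4079 + 14161 + 256 = 18496.
Dividing both sides by 18496: (x - 7)²/64 + (y + 2)²/289 = 1
Ellipse, center (7, -2), major axis vertical; a² = 289, b² = 64.
a = 17. Vertices at (h, k ± a).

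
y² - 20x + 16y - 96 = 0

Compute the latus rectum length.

20

Only y is squared. Complete the square in y: (y + 8)² = 20(x + 8).
Vertex (-8, -8); 4p = 20 so p = 5. Opens right.
Latus rectum length = |4p| = 20.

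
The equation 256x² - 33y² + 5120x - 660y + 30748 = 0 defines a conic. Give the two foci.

Rearranging, 256(x² + 20x) -33(y² + 20y) = -30748.
Complete the square in x and y: 256(x + 10)² -33(y + 10)² = -30748 + 25600 - 3300 = -8448
Dividing both sides by -8448: (y + 10)²/256 - (x + 10)²/33 = 1
Hyperbola, center (-10, -10), transverse axis vertical; a² = 256, b² = 33.
c² = a² + b² = 256 + 33 = 289, so c = 17.
Foci lie on the vertical axis through the center: (h, k ± c).

(-10, -27) and (-10, 7)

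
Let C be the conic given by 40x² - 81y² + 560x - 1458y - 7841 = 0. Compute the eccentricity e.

Group: 40(x² + 14x) -81(y² + 18y) = 7841
40(x + 7)² -81(y + 9)² = 7841 + 1960 - 6561 = 3240
Divide by 3240: (x + 7)²/81 - (y + 9)²/40 = 1
Hyperbola, center (-7, -9), transverse axis horizontal; a² = 81, b² = 40.
c² = a² + b² = 121, so c = 11.
e = c/a = 11/9.

e = 11/9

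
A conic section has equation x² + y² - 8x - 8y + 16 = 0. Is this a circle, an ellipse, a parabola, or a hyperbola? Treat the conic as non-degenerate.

circle

No xy term. Coefficients of x² and y² are A = 1, C = 1.
A = C (same sign) ⇒ circle.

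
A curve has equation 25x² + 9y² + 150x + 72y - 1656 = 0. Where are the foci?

25(x² + 6x) + 9(y² + 8y) = 1656
Complete the square in x and y: 25(x + 3)² + 9(y + 4)² = 1656 + 225 + 144 = 2025
Dividing both sides by 2025: (x + 3)²/81 + (y + 4)²/225 = 1
Ellipse, center (-3, -4), major axis vertical; a² = 225, b² = 81.
c² = a² - b² = 225 - 81 = 144, so c = 12.
Foci lie on the vertical axis through the center: (h, k ± c).

(-3, -16) and (-3, 8)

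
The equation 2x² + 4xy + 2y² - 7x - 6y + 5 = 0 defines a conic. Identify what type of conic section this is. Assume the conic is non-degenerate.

parabola

A = 2, B = 4, C = 2.
Discriminant B² − 4AC = 4² − 4·2·2 = 0.
B² − 4AC = 0 ⇒ parabola.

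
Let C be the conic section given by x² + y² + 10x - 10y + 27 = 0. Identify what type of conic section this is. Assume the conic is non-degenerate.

circle

No xy term. Coefficients of x² and y² are A = 1, C = 1.
A = C (same sign) ⇒ circle.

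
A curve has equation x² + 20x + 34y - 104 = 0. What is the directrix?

y = 29/2

Only x is squared. Complete the square in x: (x + 10)² = -34(y - 6).
Vertex (-10, 6); 4p = -34 so p = -17/2. Opens down.
Directrix is the horizontal line y = k − p = 6 − (-17/2) = 29/2.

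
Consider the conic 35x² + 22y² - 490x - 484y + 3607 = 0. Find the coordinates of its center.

(7, 11)

Group: 35(x² - 14x) + 22(y² - 22y) = -3607
35(x - 7)² + 22(y - 11)² = -3607 + 1715 + 2662 = 770
Divide by 770: (x - 7)²/22 + (y - 11)²/35 = 1
Ellipse with center (7, 11).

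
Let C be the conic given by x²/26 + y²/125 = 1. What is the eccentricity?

e = 3√55/25

Center (0, 0). The larger denominator 125 sits under the y-term, so the major axis is vertical; a² = 125, b² = 26.
c² = a² - b² = 99, so c = 3√11.
e = c/a = 3√11/5√5 = 3√55/25.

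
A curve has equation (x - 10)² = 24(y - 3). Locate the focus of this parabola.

Vertex (10, 3); 4p = 24 so p = 6. Opens up.
Focus is p units from the vertex along the axis: (h, k + p).

(10, 9)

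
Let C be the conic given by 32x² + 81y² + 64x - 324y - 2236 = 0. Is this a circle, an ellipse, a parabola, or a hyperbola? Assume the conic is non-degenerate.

No xy term. Coefficients of x² and y² are A = 32, C = 81.
A and C have the same sign but A ≠ C ⇒ ellipse.

ellipse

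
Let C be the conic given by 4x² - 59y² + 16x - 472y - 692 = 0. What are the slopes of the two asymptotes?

Group: 4(x² + 4x) -59(y² + 8y) = 692
Completing the square gives 4(x + 2)² -59(y + 4)² = 692 + 16 - 944 = -236.
Dividing both sides by -236: (y + 4)²/4 - (x + 2)²/59 = 1
Hyperbola, center (-2, -4), transverse axis vertical; a² = 4, b² = 59.
For a vertical hyperbola the asymptotes have slope ±a/b.
Here that is ±2/√59 = ±2√59/59.

2√59/59 and -2√59/59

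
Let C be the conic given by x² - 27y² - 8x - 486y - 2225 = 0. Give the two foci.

Group: (x² - 8x) -27(y² + 18y) = 2225
Completing the square gives (x - 4)² -27(y + 9)² = 2225 + 16 - 2187 = 54.
Dividing both sides by 54: (x - 4)²/54 - (y + 9)²/2 = 1
Hyperbola, center (4, -9), transverse axis horizontal; a² = 54, b² = 2.
c² = a² + b² = 54 + 2 = 56, so c = 2√14.
Foci lie on the horizontal axis through the center: (h ± c, k).

(4 - 2√14, -9) and (4 + 2√14, -9)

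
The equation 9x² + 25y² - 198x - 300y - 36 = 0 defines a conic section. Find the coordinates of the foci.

(-1, 6) and (23, 6)

Collect terms: 9(x² - 22x) + 25(y² - 12y) = 36
Complete the square in x and y: 9(x - 11)² + 25(y - 6)² = 36 + 1089 + 900 = 2025
Divide through by 2025 to get (x - 11)²/225 + (y - 6)²/81 = 1.
Ellipse, center (11, 6), major axis horizontal; a² = 225, b² = 81.
c² = a² - b² = 225 - 81 = 144, so c = 12.
Foci lie on the horizontal axis through the center: (h ± c, k).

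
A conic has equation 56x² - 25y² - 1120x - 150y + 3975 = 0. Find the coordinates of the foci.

(1, -3) and (19, -3)

Collect terms: 56(x² - 20x) -25(y² + 6y) = -3975
56(x - 10)² -25(y + 3)² = -3975 + 5600 - 225 = 1400
Dividing both sides by 1400: (x - 10)²/25 - (y + 3)²/56 = 1
Hyperbola, center (10, -3), transverse axis horizontal; a² = 25, b² = 56.
c² = a² + b² = 25 + 56 = 81, so c = 9.
Foci lie on the horizontal axis through the center: (h ± c, k).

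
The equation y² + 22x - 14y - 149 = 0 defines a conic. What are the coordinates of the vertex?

(9, 7)

Only y is squared. Complete the square in y: (y - 7)² = -22(x - 9).
Vertex (9, 7); 4p = -22 so p = -11/2. Opens left.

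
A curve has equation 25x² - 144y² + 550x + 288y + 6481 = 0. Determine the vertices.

(-11, -4) and (-11, 6)

25(x² + 22x) -144(y² - 2y) = -6481
25(x + 11)² -144(y - 1)² = -6481 + 3025 - 144 = -3600
Divide through by -3600 to get (y - 1)²/25 - (x + 11)²/144 = 1.
Hyperbola, center (-11, 1), transverse axis vertical; a² = 25, b² = 144.
a = 5. Vertices at (h, k ± a).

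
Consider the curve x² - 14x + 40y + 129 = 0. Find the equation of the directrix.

Only x is squared. Complete the square in x: (x - 7)² = -40(y + 2).
Vertex (7, -2); 4p = -40 so p = -10. Opens down.
Directrix is the horizontal line y = k − p = -2 − (-10) = 8.

y = 8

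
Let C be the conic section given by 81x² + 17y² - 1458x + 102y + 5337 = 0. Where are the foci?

Group the x- and y-terms: 81(x² - 18x) + 17(y² + 6y) = -5337
Completing the square gives 81(x - 9)² + 17(y + 3)² = -5337 + 6561 + 153 = 1377.
Dividing both sides by 1377: (x - 9)²/17 + (y + 3)²/81 = 1
Ellipse, center (9, -3), major axis vertical; a² = 81, b² = 17.
c² = a² - b² = 81 - 17 = 64, so c = 8.
Foci lie on the vertical axis through the center: (h, k ± c).

(9, -11) and (9, 5)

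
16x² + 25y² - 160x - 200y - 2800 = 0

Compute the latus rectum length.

Collect terms: 16(x² - 10x) + 25(y² - 8y) = 2800
Complete the square: 16(x - 5)² + 25(y - 4)² = 2800 + 400 + 400 = 3600
Divide through by 3600 to get (x - 5)²/225 + (y - 4)²/144 = 1.
Ellipse, center (5, 4), major axis horizontal; a² = 225, b² = 144.
Latus rectum length = 2b²/a = 2·144/15 = 96/5.

96/5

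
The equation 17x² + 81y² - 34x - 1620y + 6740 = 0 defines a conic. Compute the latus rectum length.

34/9

Group: 17(x² - 2x) + 81(y² - 20y) = -6740
Complete the square: 17(x - 1)² + 81(y - 10)² = -6740 + 17 + 8100 = 1377
Dividing both sides by 1377: (x - 1)²/81 + (y - 10)²/17 = 1
Ellipse, center (1, 10), major axis horizontal; a² = 81, b² = 17.
Latus rectum length = 2b²/a = 2·17/9 = 34/9.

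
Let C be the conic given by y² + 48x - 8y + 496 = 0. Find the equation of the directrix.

Only y is squared. Complete the square in y: (y - 4)² = -48(x + 10).
Vertex (-10, 4); 4p = -48 so p = -12. Opens left.
Directrix is the vertical line x = h − p = -10 − (-12) = 2.

x = 2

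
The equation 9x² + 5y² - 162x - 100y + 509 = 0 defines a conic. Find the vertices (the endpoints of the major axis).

Group: 9(x² - 18x) + 5(y² - 20y) = -509
Complete the square: 9(x - 9)² + 5(y - 10)² = -509 + 729 + 500 = 720
Divide by 720: (x - 9)²/80 + (y - 10)²/144 = 1
Ellipse, center (9, 10), major axis vertical; a² = 144, b² = 80.
a = 12. Vertices at (h, k ± a).

(9, -2) and (9, 22)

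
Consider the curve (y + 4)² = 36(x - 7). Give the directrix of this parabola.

x = -2

Vertex (7, -4); 4p = 36 so p = 9. Opens right.
Directrix is the vertical line x = h − p = 7 − (9) = -2.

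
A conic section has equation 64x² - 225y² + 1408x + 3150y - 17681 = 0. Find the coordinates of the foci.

(-28, 7) and (6, 7)

Group: 64(x² + 22x) -225(y² - 14y) = 17681
Complete the square in x and y: 64(x + 11)² -225(y - 7)² = 17681 + 7744 - 11025 = 14400
Divide through by 14400 to get (x + 11)²/225 - (y - 7)²/64 = 1.
Hyperbola, center (-11, 7), transverse axis horizontal; a² = 225, b² = 64.
c² = a² + b² = 225 + 64 = 289, so c = 17.
Foci lie on the horizontal axis through the center: (h ± c, k).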